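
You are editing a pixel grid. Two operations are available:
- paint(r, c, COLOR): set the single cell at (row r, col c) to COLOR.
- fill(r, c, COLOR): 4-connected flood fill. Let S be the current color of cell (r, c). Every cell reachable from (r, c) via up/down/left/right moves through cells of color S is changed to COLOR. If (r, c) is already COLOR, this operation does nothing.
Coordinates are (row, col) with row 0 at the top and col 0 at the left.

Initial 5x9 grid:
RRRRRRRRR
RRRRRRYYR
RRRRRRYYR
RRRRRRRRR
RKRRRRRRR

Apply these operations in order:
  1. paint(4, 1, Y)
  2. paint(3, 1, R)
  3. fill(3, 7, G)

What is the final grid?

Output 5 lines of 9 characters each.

After op 1 paint(4,1,Y):
RRRRRRRRR
RRRRRRYYR
RRRRRRYYR
RRRRRRRRR
RYRRRRRRR
After op 2 paint(3,1,R):
RRRRRRRRR
RRRRRRYYR
RRRRRRYYR
RRRRRRRRR
RYRRRRRRR
After op 3 fill(3,7,G) [40 cells changed]:
GGGGGGGGG
GGGGGGYYG
GGGGGGYYG
GGGGGGGGG
GYGGGGGGG

Answer: GGGGGGGGG
GGGGGGYYG
GGGGGGYYG
GGGGGGGGG
GYGGGGGGG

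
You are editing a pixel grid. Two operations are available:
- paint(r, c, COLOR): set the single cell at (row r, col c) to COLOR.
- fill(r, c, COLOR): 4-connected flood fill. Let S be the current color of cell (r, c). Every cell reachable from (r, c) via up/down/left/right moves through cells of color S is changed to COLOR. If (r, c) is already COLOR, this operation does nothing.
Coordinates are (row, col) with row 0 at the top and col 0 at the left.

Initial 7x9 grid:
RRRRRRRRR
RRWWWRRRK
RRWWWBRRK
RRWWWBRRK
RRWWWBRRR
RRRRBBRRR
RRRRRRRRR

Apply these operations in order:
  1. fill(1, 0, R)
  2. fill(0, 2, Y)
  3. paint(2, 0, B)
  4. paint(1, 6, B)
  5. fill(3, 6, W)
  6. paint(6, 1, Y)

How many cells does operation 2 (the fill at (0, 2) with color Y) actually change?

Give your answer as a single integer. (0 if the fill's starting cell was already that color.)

After op 1 fill(1,0,R) [0 cells changed]:
RRRRRRRRR
RRWWWRRRK
RRWWWBRRK
RRWWWBRRK
RRWWWBRRR
RRRRBBRRR
RRRRRRRRR
After op 2 fill(0,2,Y) [43 cells changed]:
YYYYYYYYY
YYWWWYYYK
YYWWWBYYK
YYWWWBYYK
YYWWWBYYY
YYYYBBYYY
YYYYYYYYY

Answer: 43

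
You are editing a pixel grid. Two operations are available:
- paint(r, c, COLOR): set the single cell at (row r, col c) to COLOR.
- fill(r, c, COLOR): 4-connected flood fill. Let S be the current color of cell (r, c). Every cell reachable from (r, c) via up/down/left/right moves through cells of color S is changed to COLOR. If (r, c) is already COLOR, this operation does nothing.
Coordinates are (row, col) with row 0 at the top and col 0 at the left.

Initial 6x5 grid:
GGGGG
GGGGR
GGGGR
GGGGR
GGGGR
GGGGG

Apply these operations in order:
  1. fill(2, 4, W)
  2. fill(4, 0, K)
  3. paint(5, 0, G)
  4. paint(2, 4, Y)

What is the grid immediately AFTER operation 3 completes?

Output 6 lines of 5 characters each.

After op 1 fill(2,4,W) [4 cells changed]:
GGGGG
GGGGW
GGGGW
GGGGW
GGGGW
GGGGG
After op 2 fill(4,0,K) [26 cells changed]:
KKKKK
KKKKW
KKKKW
KKKKW
KKKKW
KKKKK
After op 3 paint(5,0,G):
KKKKK
KKKKW
KKKKW
KKKKW
KKKKW
GKKKK

Answer: KKKKK
KKKKW
KKKKW
KKKKW
KKKKW
GKKKK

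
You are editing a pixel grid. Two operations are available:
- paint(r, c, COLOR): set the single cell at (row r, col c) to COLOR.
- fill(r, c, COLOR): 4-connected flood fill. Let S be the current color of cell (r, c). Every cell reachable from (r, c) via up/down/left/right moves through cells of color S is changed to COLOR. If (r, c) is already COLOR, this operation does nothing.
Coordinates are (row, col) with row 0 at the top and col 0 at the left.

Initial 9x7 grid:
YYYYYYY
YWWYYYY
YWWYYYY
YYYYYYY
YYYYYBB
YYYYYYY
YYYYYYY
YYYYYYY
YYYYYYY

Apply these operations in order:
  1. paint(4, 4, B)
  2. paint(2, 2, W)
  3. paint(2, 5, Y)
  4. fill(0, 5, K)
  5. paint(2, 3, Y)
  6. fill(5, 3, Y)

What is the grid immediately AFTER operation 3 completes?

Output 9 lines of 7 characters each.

Answer: YYYYYYY
YWWYYYY
YWWYYYY
YYYYYYY
YYYYBBB
YYYYYYY
YYYYYYY
YYYYYYY
YYYYYYY

Derivation:
After op 1 paint(4,4,B):
YYYYYYY
YWWYYYY
YWWYYYY
YYYYYYY
YYYYBBB
YYYYYYY
YYYYYYY
YYYYYYY
YYYYYYY
After op 2 paint(2,2,W):
YYYYYYY
YWWYYYY
YWWYYYY
YYYYYYY
YYYYBBB
YYYYYYY
YYYYYYY
YYYYYYY
YYYYYYY
After op 3 paint(2,5,Y):
YYYYYYY
YWWYYYY
YWWYYYY
YYYYYYY
YYYYBBB
YYYYYYY
YYYYYYY
YYYYYYY
YYYYYYY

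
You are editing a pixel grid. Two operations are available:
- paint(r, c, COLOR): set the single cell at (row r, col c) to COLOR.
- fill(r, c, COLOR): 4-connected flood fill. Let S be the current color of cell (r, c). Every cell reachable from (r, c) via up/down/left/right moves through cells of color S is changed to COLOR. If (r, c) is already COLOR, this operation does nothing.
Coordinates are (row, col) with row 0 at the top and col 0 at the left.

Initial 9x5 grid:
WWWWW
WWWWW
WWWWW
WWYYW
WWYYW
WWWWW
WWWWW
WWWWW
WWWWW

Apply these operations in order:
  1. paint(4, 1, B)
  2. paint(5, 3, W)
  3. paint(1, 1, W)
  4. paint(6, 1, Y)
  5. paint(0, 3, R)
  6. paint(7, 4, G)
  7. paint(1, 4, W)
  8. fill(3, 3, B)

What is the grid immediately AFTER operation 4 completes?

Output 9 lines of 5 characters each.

After op 1 paint(4,1,B):
WWWWW
WWWWW
WWWWW
WWYYW
WBYYW
WWWWW
WWWWW
WWWWW
WWWWW
After op 2 paint(5,3,W):
WWWWW
WWWWW
WWWWW
WWYYW
WBYYW
WWWWW
WWWWW
WWWWW
WWWWW
After op 3 paint(1,1,W):
WWWWW
WWWWW
WWWWW
WWYYW
WBYYW
WWWWW
WWWWW
WWWWW
WWWWW
After op 4 paint(6,1,Y):
WWWWW
WWWWW
WWWWW
WWYYW
WBYYW
WWWWW
WYWWW
WWWWW
WWWWW

Answer: WWWWW
WWWWW
WWWWW
WWYYW
WBYYW
WWWWW
WYWWW
WWWWW
WWWWW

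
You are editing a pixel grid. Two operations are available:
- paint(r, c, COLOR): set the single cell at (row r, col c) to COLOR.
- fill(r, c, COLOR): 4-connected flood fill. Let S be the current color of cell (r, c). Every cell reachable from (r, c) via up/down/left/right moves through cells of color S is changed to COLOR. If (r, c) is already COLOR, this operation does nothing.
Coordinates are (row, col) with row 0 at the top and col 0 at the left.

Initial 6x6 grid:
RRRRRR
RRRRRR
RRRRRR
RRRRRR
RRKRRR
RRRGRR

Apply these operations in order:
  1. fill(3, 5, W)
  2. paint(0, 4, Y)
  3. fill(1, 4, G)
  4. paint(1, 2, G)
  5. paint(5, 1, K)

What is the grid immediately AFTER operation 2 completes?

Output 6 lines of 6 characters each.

Answer: WWWWYW
WWWWWW
WWWWWW
WWWWWW
WWKWWW
WWWGWW

Derivation:
After op 1 fill(3,5,W) [34 cells changed]:
WWWWWW
WWWWWW
WWWWWW
WWWWWW
WWKWWW
WWWGWW
After op 2 paint(0,4,Y):
WWWWYW
WWWWWW
WWWWWW
WWWWWW
WWKWWW
WWWGWW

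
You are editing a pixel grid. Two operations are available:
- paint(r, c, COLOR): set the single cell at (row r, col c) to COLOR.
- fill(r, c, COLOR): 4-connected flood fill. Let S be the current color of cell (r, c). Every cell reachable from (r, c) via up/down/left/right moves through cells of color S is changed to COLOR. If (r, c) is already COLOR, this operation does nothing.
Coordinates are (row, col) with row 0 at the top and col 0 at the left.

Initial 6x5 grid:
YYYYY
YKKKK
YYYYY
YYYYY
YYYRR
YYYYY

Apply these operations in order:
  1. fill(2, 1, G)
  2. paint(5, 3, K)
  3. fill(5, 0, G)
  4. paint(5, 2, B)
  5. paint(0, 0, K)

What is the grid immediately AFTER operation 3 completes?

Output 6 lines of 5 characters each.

Answer: GGGGG
GKKKK
GGGGG
GGGGG
GGGRR
GGGKG

Derivation:
After op 1 fill(2,1,G) [24 cells changed]:
GGGGG
GKKKK
GGGGG
GGGGG
GGGRR
GGGGG
After op 2 paint(5,3,K):
GGGGG
GKKKK
GGGGG
GGGGG
GGGRR
GGGKG
After op 3 fill(5,0,G) [0 cells changed]:
GGGGG
GKKKK
GGGGG
GGGGG
GGGRR
GGGKG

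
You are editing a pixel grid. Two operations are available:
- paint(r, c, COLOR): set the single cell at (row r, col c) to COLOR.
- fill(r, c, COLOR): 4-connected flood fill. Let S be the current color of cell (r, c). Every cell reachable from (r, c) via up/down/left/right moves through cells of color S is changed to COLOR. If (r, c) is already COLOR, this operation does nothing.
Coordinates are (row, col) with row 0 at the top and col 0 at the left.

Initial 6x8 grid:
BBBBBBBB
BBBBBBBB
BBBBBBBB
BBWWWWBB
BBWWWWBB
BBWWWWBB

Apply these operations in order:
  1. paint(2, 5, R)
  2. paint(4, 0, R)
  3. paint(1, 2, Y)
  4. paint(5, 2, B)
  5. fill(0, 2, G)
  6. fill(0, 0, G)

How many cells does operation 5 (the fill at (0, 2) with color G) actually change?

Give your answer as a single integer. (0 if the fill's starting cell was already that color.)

After op 1 paint(2,5,R):
BBBBBBBB
BBBBBBBB
BBBBBRBB
BBWWWWBB
BBWWWWBB
BBWWWWBB
After op 2 paint(4,0,R):
BBBBBBBB
BBBBBBBB
BBBBBRBB
BBWWWWBB
RBWWWWBB
BBWWWWBB
After op 3 paint(1,2,Y):
BBBBBBBB
BBYBBBBB
BBBBBRBB
BBWWWWBB
RBWWWWBB
BBWWWWBB
After op 4 paint(5,2,B):
BBBBBBBB
BBYBBBBB
BBBBBRBB
BBWWWWBB
RBWWWWBB
BBBWWWBB
After op 5 fill(0,2,G) [34 cells changed]:
GGGGGGGG
GGYGGGGG
GGGGGRGG
GGWWWWGG
RGWWWWGG
GGGWWWGG

Answer: 34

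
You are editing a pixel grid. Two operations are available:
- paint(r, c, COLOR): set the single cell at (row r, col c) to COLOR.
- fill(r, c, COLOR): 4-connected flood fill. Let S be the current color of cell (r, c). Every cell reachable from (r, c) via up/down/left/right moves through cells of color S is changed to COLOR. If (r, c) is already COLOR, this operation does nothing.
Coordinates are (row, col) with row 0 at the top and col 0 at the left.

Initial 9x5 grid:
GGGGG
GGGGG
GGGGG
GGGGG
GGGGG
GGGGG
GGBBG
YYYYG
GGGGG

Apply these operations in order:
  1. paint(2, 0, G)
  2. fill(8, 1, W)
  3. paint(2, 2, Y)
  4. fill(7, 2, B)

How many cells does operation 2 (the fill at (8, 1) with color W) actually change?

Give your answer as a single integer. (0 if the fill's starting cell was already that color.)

After op 1 paint(2,0,G):
GGGGG
GGGGG
GGGGG
GGGGG
GGGGG
GGGGG
GGBBG
YYYYG
GGGGG
After op 2 fill(8,1,W) [39 cells changed]:
WWWWW
WWWWW
WWWWW
WWWWW
WWWWW
WWWWW
WWBBW
YYYYW
WWWWW

Answer: 39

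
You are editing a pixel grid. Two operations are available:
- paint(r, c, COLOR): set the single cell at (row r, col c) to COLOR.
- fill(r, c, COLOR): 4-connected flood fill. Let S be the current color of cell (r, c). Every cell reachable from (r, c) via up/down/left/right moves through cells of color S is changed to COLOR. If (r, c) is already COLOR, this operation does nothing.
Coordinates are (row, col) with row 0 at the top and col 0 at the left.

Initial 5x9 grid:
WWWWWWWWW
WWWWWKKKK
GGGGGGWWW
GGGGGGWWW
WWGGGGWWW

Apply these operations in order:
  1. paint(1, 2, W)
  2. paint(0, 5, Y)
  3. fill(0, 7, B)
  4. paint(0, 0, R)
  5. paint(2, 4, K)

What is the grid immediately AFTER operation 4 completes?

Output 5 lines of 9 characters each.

Answer: RWWWWYBBB
WWWWWKKKK
GGGGGGWWW
GGGGGGWWW
WWGGGGWWW

Derivation:
After op 1 paint(1,2,W):
WWWWWWWWW
WWWWWKKKK
GGGGGGWWW
GGGGGGWWW
WWGGGGWWW
After op 2 paint(0,5,Y):
WWWWWYWWW
WWWWWKKKK
GGGGGGWWW
GGGGGGWWW
WWGGGGWWW
After op 3 fill(0,7,B) [3 cells changed]:
WWWWWYBBB
WWWWWKKKK
GGGGGGWWW
GGGGGGWWW
WWGGGGWWW
After op 4 paint(0,0,R):
RWWWWYBBB
WWWWWKKKK
GGGGGGWWW
GGGGGGWWW
WWGGGGWWW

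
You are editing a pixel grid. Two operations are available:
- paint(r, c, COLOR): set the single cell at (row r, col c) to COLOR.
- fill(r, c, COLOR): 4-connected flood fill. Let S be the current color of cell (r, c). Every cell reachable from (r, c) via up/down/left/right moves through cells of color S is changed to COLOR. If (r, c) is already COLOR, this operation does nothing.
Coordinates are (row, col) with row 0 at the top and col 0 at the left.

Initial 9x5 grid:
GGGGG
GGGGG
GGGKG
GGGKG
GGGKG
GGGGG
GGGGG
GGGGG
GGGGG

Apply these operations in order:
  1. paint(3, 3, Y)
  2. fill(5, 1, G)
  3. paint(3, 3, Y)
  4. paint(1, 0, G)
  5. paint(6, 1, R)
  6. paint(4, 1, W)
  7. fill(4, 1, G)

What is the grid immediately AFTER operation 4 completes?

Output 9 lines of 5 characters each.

Answer: GGGGG
GGGGG
GGGKG
GGGYG
GGGKG
GGGGG
GGGGG
GGGGG
GGGGG

Derivation:
After op 1 paint(3,3,Y):
GGGGG
GGGGG
GGGKG
GGGYG
GGGKG
GGGGG
GGGGG
GGGGG
GGGGG
After op 2 fill(5,1,G) [0 cells changed]:
GGGGG
GGGGG
GGGKG
GGGYG
GGGKG
GGGGG
GGGGG
GGGGG
GGGGG
After op 3 paint(3,3,Y):
GGGGG
GGGGG
GGGKG
GGGYG
GGGKG
GGGGG
GGGGG
GGGGG
GGGGG
After op 4 paint(1,0,G):
GGGGG
GGGGG
GGGKG
GGGYG
GGGKG
GGGGG
GGGGG
GGGGG
GGGGG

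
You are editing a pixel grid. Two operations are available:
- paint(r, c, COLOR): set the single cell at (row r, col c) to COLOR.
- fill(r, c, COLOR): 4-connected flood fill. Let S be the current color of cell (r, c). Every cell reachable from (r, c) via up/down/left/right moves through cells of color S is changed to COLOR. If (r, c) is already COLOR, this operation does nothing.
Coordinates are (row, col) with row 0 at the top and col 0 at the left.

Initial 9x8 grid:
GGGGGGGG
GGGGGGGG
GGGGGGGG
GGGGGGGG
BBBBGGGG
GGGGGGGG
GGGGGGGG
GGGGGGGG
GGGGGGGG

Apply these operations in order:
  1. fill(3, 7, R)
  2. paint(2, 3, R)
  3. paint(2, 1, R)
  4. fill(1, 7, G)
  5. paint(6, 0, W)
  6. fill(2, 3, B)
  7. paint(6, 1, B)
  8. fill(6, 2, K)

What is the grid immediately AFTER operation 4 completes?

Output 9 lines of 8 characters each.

Answer: GGGGGGGG
GGGGGGGG
GGGGGGGG
GGGGGGGG
BBBBGGGG
GGGGGGGG
GGGGGGGG
GGGGGGGG
GGGGGGGG

Derivation:
After op 1 fill(3,7,R) [68 cells changed]:
RRRRRRRR
RRRRRRRR
RRRRRRRR
RRRRRRRR
BBBBRRRR
RRRRRRRR
RRRRRRRR
RRRRRRRR
RRRRRRRR
After op 2 paint(2,3,R):
RRRRRRRR
RRRRRRRR
RRRRRRRR
RRRRRRRR
BBBBRRRR
RRRRRRRR
RRRRRRRR
RRRRRRRR
RRRRRRRR
After op 3 paint(2,1,R):
RRRRRRRR
RRRRRRRR
RRRRRRRR
RRRRRRRR
BBBBRRRR
RRRRRRRR
RRRRRRRR
RRRRRRRR
RRRRRRRR
After op 4 fill(1,7,G) [68 cells changed]:
GGGGGGGG
GGGGGGGG
GGGGGGGG
GGGGGGGG
BBBBGGGG
GGGGGGGG
GGGGGGGG
GGGGGGGG
GGGGGGGG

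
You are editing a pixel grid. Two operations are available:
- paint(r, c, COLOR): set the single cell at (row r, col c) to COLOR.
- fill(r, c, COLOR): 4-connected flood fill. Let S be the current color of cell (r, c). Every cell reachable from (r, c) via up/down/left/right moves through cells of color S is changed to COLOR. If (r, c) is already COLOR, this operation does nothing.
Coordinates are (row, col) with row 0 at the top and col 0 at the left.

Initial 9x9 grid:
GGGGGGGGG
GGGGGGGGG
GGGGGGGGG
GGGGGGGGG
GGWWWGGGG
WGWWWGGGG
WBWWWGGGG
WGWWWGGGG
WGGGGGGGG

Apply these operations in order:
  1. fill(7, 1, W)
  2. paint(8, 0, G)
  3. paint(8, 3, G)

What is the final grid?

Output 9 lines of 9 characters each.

Answer: WWWWWWWWW
WWWWWWWWW
WWWWWWWWW
WWWWWWWWW
WWWWWWWWW
WWWWWWWWW
WBWWWWWWW
WWWWWWWWW
GWWGWWWWW

Derivation:
After op 1 fill(7,1,W) [64 cells changed]:
WWWWWWWWW
WWWWWWWWW
WWWWWWWWW
WWWWWWWWW
WWWWWWWWW
WWWWWWWWW
WBWWWWWWW
WWWWWWWWW
WWWWWWWWW
After op 2 paint(8,0,G):
WWWWWWWWW
WWWWWWWWW
WWWWWWWWW
WWWWWWWWW
WWWWWWWWW
WWWWWWWWW
WBWWWWWWW
WWWWWWWWW
GWWWWWWWW
After op 3 paint(8,3,G):
WWWWWWWWW
WWWWWWWWW
WWWWWWWWW
WWWWWWWWW
WWWWWWWWW
WWWWWWWWW
WBWWWWWWW
WWWWWWWWW
GWWGWWWWW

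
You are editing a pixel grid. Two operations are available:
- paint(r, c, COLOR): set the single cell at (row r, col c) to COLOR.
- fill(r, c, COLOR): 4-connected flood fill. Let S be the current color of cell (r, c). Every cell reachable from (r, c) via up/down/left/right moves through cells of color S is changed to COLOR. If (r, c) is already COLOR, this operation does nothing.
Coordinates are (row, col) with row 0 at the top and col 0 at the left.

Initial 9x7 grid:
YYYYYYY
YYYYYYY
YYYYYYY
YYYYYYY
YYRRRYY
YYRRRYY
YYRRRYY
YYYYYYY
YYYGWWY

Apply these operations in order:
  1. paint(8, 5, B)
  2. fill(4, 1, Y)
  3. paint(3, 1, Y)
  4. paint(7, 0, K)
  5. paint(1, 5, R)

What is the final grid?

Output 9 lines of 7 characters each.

After op 1 paint(8,5,B):
YYYYYYY
YYYYYYY
YYYYYYY
YYYYYYY
YYRRRYY
YYRRRYY
YYRRRYY
YYYYYYY
YYYGWBY
After op 2 fill(4,1,Y) [0 cells changed]:
YYYYYYY
YYYYYYY
YYYYYYY
YYYYYYY
YYRRRYY
YYRRRYY
YYRRRYY
YYYYYYY
YYYGWBY
After op 3 paint(3,1,Y):
YYYYYYY
YYYYYYY
YYYYYYY
YYYYYYY
YYRRRYY
YYRRRYY
YYRRRYY
YYYYYYY
YYYGWBY
After op 4 paint(7,0,K):
YYYYYYY
YYYYYYY
YYYYYYY
YYYYYYY
YYRRRYY
YYRRRYY
YYRRRYY
KYYYYYY
YYYGWBY
After op 5 paint(1,5,R):
YYYYYYY
YYYYYRY
YYYYYYY
YYYYYYY
YYRRRYY
YYRRRYY
YYRRRYY
KYYYYYY
YYYGWBY

Answer: YYYYYYY
YYYYYRY
YYYYYYY
YYYYYYY
YYRRRYY
YYRRRYY
YYRRRYY
KYYYYYY
YYYGWBY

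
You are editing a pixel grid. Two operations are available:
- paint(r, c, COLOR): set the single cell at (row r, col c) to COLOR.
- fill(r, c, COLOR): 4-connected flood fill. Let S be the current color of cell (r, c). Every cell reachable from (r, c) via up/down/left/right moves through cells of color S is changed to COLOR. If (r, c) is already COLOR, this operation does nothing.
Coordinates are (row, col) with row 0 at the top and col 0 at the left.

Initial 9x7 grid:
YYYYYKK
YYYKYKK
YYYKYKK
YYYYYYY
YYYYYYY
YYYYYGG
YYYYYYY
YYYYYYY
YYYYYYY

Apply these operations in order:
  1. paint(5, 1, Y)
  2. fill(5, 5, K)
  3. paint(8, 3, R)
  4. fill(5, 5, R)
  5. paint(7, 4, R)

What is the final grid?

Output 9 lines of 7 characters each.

After op 1 paint(5,1,Y):
YYYYYKK
YYYKYKK
YYYKYKK
YYYYYYY
YYYYYYY
YYYYYGG
YYYYYYY
YYYYYYY
YYYYYYY
After op 2 fill(5,5,K) [2 cells changed]:
YYYYYKK
YYYKYKK
YYYKYKK
YYYYYYY
YYYYYYY
YYYYYKK
YYYYYYY
YYYYYYY
YYYYYYY
After op 3 paint(8,3,R):
YYYYYKK
YYYKYKK
YYYKYKK
YYYYYYY
YYYYYYY
YYYYYKK
YYYYYYY
YYYYYYY
YYYRYYY
After op 4 fill(5,5,R) [2 cells changed]:
YYYYYKK
YYYKYKK
YYYKYKK
YYYYYYY
YYYYYYY
YYYYYRR
YYYYYYY
YYYYYYY
YYYRYYY
After op 5 paint(7,4,R):
YYYYYKK
YYYKYKK
YYYKYKK
YYYYYYY
YYYYYYY
YYYYYRR
YYYYYYY
YYYYRYY
YYYRYYY

Answer: YYYYYKK
YYYKYKK
YYYKYKK
YYYYYYY
YYYYYYY
YYYYYRR
YYYYYYY
YYYYRYY
YYYRYYY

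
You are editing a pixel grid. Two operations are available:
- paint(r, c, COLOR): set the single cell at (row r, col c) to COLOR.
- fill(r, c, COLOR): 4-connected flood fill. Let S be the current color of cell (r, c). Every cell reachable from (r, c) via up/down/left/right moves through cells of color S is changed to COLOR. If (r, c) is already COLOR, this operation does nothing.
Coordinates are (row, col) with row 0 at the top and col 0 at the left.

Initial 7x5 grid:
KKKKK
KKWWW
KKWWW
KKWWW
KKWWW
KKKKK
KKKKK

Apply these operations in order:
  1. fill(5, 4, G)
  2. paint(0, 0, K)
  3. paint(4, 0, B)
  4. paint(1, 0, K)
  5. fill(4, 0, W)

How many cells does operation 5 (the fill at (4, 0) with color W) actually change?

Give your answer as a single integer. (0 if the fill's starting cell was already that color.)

Answer: 1

Derivation:
After op 1 fill(5,4,G) [23 cells changed]:
GGGGG
GGWWW
GGWWW
GGWWW
GGWWW
GGGGG
GGGGG
After op 2 paint(0,0,K):
KGGGG
GGWWW
GGWWW
GGWWW
GGWWW
GGGGG
GGGGG
After op 3 paint(4,0,B):
KGGGG
GGWWW
GGWWW
GGWWW
BGWWW
GGGGG
GGGGG
After op 4 paint(1,0,K):
KGGGG
KGWWW
GGWWW
GGWWW
BGWWW
GGGGG
GGGGG
After op 5 fill(4,0,W) [1 cells changed]:
KGGGG
KGWWW
GGWWW
GGWWW
WGWWW
GGGGG
GGGGG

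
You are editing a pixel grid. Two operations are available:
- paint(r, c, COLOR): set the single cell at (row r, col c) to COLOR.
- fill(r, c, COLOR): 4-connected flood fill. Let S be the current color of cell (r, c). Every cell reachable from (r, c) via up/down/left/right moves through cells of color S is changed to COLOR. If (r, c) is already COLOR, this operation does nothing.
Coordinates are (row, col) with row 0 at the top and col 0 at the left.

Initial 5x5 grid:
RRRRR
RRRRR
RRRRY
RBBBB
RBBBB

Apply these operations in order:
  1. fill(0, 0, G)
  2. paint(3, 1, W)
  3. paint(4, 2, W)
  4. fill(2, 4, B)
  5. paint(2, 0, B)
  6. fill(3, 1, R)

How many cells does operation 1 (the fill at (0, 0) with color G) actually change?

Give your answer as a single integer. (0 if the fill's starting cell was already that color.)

After op 1 fill(0,0,G) [16 cells changed]:
GGGGG
GGGGG
GGGGY
GBBBB
GBBBB

Answer: 16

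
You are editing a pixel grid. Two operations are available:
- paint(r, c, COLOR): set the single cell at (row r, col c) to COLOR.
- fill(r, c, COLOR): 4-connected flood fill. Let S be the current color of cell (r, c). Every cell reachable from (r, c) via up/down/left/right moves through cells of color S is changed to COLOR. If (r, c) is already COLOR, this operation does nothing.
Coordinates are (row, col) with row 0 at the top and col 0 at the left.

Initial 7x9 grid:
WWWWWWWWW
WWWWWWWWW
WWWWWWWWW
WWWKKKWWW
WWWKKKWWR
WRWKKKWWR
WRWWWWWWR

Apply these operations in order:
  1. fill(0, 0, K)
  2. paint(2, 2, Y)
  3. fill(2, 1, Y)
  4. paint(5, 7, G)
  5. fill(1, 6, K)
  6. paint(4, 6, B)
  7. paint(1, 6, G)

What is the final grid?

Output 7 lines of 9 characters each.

Answer: KKKKKKKKK
KKKKKKGKK
KKKKKKKKK
KKKKKKKKK
KKKKKKBKR
KRKKKKKGR
KRKKKKKKR

Derivation:
After op 1 fill(0,0,K) [49 cells changed]:
KKKKKKKKK
KKKKKKKKK
KKKKKKKKK
KKKKKKKKK
KKKKKKKKR
KRKKKKKKR
KRKKKKKKR
After op 2 paint(2,2,Y):
KKKKKKKKK
KKKKKKKKK
KKYKKKKKK
KKKKKKKKK
KKKKKKKKR
KRKKKKKKR
KRKKKKKKR
After op 3 fill(2,1,Y) [57 cells changed]:
YYYYYYYYY
YYYYYYYYY
YYYYYYYYY
YYYYYYYYY
YYYYYYYYR
YRYYYYYYR
YRYYYYYYR
After op 4 paint(5,7,G):
YYYYYYYYY
YYYYYYYYY
YYYYYYYYY
YYYYYYYYY
YYYYYYYYR
YRYYYYYGR
YRYYYYYYR
After op 5 fill(1,6,K) [57 cells changed]:
KKKKKKKKK
KKKKKKKKK
KKKKKKKKK
KKKKKKKKK
KKKKKKKKR
KRKKKKKGR
KRKKKKKKR
After op 6 paint(4,6,B):
KKKKKKKKK
KKKKKKKKK
KKKKKKKKK
KKKKKKKKK
KKKKKKBKR
KRKKKKKGR
KRKKKKKKR
After op 7 paint(1,6,G):
KKKKKKKKK
KKKKKKGKK
KKKKKKKKK
KKKKKKKKK
KKKKKKBKR
KRKKKKKGR
KRKKKKKKR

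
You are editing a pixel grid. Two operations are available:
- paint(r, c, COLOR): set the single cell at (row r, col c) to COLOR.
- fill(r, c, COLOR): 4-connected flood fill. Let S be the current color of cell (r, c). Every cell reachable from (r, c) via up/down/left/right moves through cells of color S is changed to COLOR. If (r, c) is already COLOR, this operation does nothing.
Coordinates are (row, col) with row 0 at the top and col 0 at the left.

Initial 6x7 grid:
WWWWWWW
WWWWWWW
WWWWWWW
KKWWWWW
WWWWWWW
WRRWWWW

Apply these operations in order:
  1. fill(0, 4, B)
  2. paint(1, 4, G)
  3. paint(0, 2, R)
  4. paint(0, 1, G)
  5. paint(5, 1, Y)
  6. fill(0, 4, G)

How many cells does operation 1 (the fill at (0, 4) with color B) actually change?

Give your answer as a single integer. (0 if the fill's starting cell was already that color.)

Answer: 38

Derivation:
After op 1 fill(0,4,B) [38 cells changed]:
BBBBBBB
BBBBBBB
BBBBBBB
KKBBBBB
BBBBBBB
BRRBBBB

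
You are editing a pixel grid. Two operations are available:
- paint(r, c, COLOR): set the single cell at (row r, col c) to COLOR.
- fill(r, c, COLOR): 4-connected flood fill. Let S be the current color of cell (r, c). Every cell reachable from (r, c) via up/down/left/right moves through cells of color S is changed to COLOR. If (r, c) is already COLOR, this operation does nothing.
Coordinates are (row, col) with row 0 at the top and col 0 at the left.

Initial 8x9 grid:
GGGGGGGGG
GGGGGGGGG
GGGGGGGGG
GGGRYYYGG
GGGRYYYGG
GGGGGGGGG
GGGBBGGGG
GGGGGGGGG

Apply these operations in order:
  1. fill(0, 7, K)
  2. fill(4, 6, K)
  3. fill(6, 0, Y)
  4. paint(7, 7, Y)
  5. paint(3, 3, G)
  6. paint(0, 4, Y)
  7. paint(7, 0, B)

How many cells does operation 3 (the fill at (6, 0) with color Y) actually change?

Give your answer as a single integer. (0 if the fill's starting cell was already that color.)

Answer: 68

Derivation:
After op 1 fill(0,7,K) [62 cells changed]:
KKKKKKKKK
KKKKKKKKK
KKKKKKKKK
KKKRYYYKK
KKKRYYYKK
KKKKKKKKK
KKKBBKKKK
KKKKKKKKK
After op 2 fill(4,6,K) [6 cells changed]:
KKKKKKKKK
KKKKKKKKK
KKKKKKKKK
KKKRKKKKK
KKKRKKKKK
KKKKKKKKK
KKKBBKKKK
KKKKKKKKK
After op 3 fill(6,0,Y) [68 cells changed]:
YYYYYYYYY
YYYYYYYYY
YYYYYYYYY
YYYRYYYYY
YYYRYYYYY
YYYYYYYYY
YYYBBYYYY
YYYYYYYYY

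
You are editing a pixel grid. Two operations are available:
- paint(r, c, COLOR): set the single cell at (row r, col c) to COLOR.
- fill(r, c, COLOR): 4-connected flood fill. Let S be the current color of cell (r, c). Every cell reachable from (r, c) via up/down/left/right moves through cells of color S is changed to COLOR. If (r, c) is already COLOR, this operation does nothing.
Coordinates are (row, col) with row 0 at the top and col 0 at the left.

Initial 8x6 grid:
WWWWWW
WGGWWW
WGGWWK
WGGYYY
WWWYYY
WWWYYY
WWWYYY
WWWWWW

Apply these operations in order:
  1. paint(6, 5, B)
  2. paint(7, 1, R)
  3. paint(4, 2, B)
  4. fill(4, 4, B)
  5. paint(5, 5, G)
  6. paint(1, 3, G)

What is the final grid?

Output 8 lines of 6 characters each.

After op 1 paint(6,5,B):
WWWWWW
WGGWWW
WGGWWK
WGGYYY
WWWYYY
WWWYYY
WWWYYB
WWWWWW
After op 2 paint(7,1,R):
WWWWWW
WGGWWW
WGGWWK
WGGYYY
WWWYYY
WWWYYY
WWWYYB
WRWWWW
After op 3 paint(4,2,B):
WWWWWW
WGGWWW
WGGWWK
WGGYYY
WWBYYY
WWWYYY
WWWYYB
WRWWWW
After op 4 fill(4,4,B) [11 cells changed]:
WWWWWW
WGGWWW
WGGWWK
WGGBBB
WWBBBB
WWWBBB
WWWBBB
WRWWWW
After op 5 paint(5,5,G):
WWWWWW
WGGWWW
WGGWWK
WGGBBB
WWBBBB
WWWBBG
WWWBBB
WRWWWW
After op 6 paint(1,3,G):
WWWWWW
WGGGWW
WGGWWK
WGGBBB
WWBBBB
WWWBBG
WWWBBB
WRWWWW

Answer: WWWWWW
WGGGWW
WGGWWK
WGGBBB
WWBBBB
WWWBBG
WWWBBB
WRWWWW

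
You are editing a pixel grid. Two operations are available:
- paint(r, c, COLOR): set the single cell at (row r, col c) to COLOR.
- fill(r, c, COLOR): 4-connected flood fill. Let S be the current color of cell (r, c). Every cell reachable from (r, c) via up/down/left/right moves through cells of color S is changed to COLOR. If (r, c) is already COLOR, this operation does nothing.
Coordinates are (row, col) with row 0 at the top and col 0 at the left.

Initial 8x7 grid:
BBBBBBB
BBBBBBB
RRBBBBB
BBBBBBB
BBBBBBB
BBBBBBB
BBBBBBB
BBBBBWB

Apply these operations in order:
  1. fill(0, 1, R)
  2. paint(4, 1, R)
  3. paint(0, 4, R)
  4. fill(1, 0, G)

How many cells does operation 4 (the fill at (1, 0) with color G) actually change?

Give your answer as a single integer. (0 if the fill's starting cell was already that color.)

Answer: 55

Derivation:
After op 1 fill(0,1,R) [53 cells changed]:
RRRRRRR
RRRRRRR
RRRRRRR
RRRRRRR
RRRRRRR
RRRRRRR
RRRRRRR
RRRRRWR
After op 2 paint(4,1,R):
RRRRRRR
RRRRRRR
RRRRRRR
RRRRRRR
RRRRRRR
RRRRRRR
RRRRRRR
RRRRRWR
After op 3 paint(0,4,R):
RRRRRRR
RRRRRRR
RRRRRRR
RRRRRRR
RRRRRRR
RRRRRRR
RRRRRRR
RRRRRWR
After op 4 fill(1,0,G) [55 cells changed]:
GGGGGGG
GGGGGGG
GGGGGGG
GGGGGGG
GGGGGGG
GGGGGGG
GGGGGGG
GGGGGWG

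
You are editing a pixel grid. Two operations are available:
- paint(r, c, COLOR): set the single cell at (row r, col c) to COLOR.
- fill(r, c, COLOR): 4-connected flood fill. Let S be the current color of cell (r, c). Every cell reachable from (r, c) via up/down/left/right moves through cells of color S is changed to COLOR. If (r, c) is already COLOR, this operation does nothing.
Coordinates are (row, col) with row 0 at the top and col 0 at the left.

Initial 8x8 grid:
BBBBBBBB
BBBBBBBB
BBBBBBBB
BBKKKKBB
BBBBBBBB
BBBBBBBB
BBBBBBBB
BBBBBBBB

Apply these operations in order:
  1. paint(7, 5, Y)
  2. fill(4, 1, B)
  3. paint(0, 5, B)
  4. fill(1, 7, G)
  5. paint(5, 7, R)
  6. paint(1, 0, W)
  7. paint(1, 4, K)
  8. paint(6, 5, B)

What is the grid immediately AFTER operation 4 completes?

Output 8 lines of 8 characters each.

Answer: GGGGGGGG
GGGGGGGG
GGGGGGGG
GGKKKKGG
GGGGGGGG
GGGGGGGG
GGGGGGGG
GGGGGYGG

Derivation:
After op 1 paint(7,5,Y):
BBBBBBBB
BBBBBBBB
BBBBBBBB
BBKKKKBB
BBBBBBBB
BBBBBBBB
BBBBBBBB
BBBBBYBB
After op 2 fill(4,1,B) [0 cells changed]:
BBBBBBBB
BBBBBBBB
BBBBBBBB
BBKKKKBB
BBBBBBBB
BBBBBBBB
BBBBBBBB
BBBBBYBB
After op 3 paint(0,5,B):
BBBBBBBB
BBBBBBBB
BBBBBBBB
BBKKKKBB
BBBBBBBB
BBBBBBBB
BBBBBBBB
BBBBBYBB
After op 4 fill(1,7,G) [59 cells changed]:
GGGGGGGG
GGGGGGGG
GGGGGGGG
GGKKKKGG
GGGGGGGG
GGGGGGGG
GGGGGGGG
GGGGGYGG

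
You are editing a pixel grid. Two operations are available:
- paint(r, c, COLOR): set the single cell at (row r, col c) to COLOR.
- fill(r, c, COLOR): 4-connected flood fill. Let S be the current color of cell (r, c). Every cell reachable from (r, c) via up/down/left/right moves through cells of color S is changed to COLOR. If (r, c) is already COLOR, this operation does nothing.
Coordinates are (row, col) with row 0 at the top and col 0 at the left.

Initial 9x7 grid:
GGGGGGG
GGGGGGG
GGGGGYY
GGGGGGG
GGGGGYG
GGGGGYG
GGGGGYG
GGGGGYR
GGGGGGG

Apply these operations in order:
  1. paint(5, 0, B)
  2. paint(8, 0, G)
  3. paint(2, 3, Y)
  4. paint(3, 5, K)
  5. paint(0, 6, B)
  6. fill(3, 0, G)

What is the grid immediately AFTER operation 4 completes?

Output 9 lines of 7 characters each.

Answer: GGGGGGG
GGGGGGG
GGGYGYY
GGGGGKG
GGGGGYG
BGGGGYG
GGGGGYG
GGGGGYR
GGGGGGG

Derivation:
After op 1 paint(5,0,B):
GGGGGGG
GGGGGGG
GGGGGYY
GGGGGGG
GGGGGYG
BGGGGYG
GGGGGYG
GGGGGYR
GGGGGGG
After op 2 paint(8,0,G):
GGGGGGG
GGGGGGG
GGGGGYY
GGGGGGG
GGGGGYG
BGGGGYG
GGGGGYG
GGGGGYR
GGGGGGG
After op 3 paint(2,3,Y):
GGGGGGG
GGGGGGG
GGGYGYY
GGGGGGG
GGGGGYG
BGGGGYG
GGGGGYG
GGGGGYR
GGGGGGG
After op 4 paint(3,5,K):
GGGGGGG
GGGGGGG
GGGYGYY
GGGGGKG
GGGGGYG
BGGGGYG
GGGGGYG
GGGGGYR
GGGGGGG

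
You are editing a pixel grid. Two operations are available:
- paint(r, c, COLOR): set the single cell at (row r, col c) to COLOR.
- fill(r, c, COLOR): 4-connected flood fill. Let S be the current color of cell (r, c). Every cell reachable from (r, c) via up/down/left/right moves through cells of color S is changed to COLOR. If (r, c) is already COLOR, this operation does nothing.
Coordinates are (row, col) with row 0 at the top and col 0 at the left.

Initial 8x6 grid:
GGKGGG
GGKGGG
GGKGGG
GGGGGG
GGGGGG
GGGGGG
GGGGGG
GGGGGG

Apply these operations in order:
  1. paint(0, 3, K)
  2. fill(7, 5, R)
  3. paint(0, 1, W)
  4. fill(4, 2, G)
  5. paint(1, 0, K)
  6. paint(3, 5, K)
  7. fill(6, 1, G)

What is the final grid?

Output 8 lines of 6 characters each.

After op 1 paint(0,3,K):
GGKKGG
GGKGGG
GGKGGG
GGGGGG
GGGGGG
GGGGGG
GGGGGG
GGGGGG
After op 2 fill(7,5,R) [44 cells changed]:
RRKKRR
RRKRRR
RRKRRR
RRRRRR
RRRRRR
RRRRRR
RRRRRR
RRRRRR
After op 3 paint(0,1,W):
RWKKRR
RRKRRR
RRKRRR
RRRRRR
RRRRRR
RRRRRR
RRRRRR
RRRRRR
After op 4 fill(4,2,G) [43 cells changed]:
GWKKGG
GGKGGG
GGKGGG
GGGGGG
GGGGGG
GGGGGG
GGGGGG
GGGGGG
After op 5 paint(1,0,K):
GWKKGG
KGKGGG
GGKGGG
GGGGGG
GGGGGG
GGGGGG
GGGGGG
GGGGGG
After op 6 paint(3,5,K):
GWKKGG
KGKGGG
GGKGGG
GGGGGK
GGGGGG
GGGGGG
GGGGGG
GGGGGG
After op 7 fill(6,1,G) [0 cells changed]:
GWKKGG
KGKGGG
GGKGGG
GGGGGK
GGGGGG
GGGGGG
GGGGGG
GGGGGG

Answer: GWKKGG
KGKGGG
GGKGGG
GGGGGK
GGGGGG
GGGGGG
GGGGGG
GGGGGG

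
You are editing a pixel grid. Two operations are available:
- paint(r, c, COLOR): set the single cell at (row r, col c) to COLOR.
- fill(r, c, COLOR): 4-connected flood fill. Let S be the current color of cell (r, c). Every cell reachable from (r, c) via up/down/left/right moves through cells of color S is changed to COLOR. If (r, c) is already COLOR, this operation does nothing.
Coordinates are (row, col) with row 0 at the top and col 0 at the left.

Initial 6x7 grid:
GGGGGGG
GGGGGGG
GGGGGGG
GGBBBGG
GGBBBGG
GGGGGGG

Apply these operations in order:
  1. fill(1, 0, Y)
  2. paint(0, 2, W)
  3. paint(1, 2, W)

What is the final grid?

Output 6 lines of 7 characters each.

After op 1 fill(1,0,Y) [36 cells changed]:
YYYYYYY
YYYYYYY
YYYYYYY
YYBBBYY
YYBBBYY
YYYYYYY
After op 2 paint(0,2,W):
YYWYYYY
YYYYYYY
YYYYYYY
YYBBBYY
YYBBBYY
YYYYYYY
After op 3 paint(1,2,W):
YYWYYYY
YYWYYYY
YYYYYYY
YYBBBYY
YYBBBYY
YYYYYYY

Answer: YYWYYYY
YYWYYYY
YYYYYYY
YYBBBYY
YYBBBYY
YYYYYYY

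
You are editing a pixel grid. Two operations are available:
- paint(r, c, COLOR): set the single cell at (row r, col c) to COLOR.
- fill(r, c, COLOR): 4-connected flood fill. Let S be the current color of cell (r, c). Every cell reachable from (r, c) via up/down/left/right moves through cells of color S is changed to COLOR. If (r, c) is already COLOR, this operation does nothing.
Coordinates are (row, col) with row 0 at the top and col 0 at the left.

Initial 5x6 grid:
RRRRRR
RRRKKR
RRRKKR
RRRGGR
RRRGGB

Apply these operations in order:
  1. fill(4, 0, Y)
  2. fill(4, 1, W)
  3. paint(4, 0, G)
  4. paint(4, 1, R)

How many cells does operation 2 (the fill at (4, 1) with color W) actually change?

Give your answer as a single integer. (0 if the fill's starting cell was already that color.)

After op 1 fill(4,0,Y) [21 cells changed]:
YYYYYY
YYYKKY
YYYKKY
YYYGGY
YYYGGB
After op 2 fill(4,1,W) [21 cells changed]:
WWWWWW
WWWKKW
WWWKKW
WWWGGW
WWWGGB

Answer: 21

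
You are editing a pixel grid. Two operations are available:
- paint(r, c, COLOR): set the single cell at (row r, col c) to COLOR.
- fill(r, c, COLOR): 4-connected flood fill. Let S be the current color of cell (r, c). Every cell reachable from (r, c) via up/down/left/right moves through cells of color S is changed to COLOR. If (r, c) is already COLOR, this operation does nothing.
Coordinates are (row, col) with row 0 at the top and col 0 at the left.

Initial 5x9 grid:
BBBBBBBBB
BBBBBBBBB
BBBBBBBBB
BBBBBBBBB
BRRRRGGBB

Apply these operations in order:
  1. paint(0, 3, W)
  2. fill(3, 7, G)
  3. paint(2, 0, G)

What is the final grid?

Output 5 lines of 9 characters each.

Answer: GGGWGGGGG
GGGGGGGGG
GGGGGGGGG
GGGGGGGGG
GRRRRGGGG

Derivation:
After op 1 paint(0,3,W):
BBBWBBBBB
BBBBBBBBB
BBBBBBBBB
BBBBBBBBB
BRRRRGGBB
After op 2 fill(3,7,G) [38 cells changed]:
GGGWGGGGG
GGGGGGGGG
GGGGGGGGG
GGGGGGGGG
GRRRRGGGG
After op 3 paint(2,0,G):
GGGWGGGGG
GGGGGGGGG
GGGGGGGGG
GGGGGGGGG
GRRRRGGGG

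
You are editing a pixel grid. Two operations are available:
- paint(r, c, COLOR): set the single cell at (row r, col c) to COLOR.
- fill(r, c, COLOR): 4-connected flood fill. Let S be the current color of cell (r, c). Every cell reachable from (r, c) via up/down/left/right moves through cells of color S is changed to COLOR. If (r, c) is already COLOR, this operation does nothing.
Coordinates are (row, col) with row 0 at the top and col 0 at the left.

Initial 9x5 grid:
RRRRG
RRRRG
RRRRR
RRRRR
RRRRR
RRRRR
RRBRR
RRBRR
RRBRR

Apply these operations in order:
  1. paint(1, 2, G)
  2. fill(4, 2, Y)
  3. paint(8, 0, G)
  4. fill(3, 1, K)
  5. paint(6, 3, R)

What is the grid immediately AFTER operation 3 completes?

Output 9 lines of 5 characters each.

Answer: YYYYG
YYGYG
YYYYY
YYYYY
YYYYY
YYYYY
YYBYY
YYBYY
GYBYY

Derivation:
After op 1 paint(1,2,G):
RRRRG
RRGRG
RRRRR
RRRRR
RRRRR
RRRRR
RRBRR
RRBRR
RRBRR
After op 2 fill(4,2,Y) [39 cells changed]:
YYYYG
YYGYG
YYYYY
YYYYY
YYYYY
YYYYY
YYBYY
YYBYY
YYBYY
After op 3 paint(8,0,G):
YYYYG
YYGYG
YYYYY
YYYYY
YYYYY
YYYYY
YYBYY
YYBYY
GYBYY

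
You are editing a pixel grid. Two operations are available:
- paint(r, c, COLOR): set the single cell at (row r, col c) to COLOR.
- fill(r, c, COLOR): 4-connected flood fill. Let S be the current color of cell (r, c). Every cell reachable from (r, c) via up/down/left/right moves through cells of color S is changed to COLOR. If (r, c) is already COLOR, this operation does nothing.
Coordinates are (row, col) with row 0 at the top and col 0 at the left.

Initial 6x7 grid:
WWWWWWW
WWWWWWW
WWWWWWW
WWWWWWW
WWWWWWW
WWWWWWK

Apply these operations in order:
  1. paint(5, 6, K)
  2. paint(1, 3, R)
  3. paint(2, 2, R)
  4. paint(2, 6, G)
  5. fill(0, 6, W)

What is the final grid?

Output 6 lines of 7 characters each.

Answer: WWWWWWW
WWWRWWW
WWRWWWG
WWWWWWW
WWWWWWW
WWWWWWK

Derivation:
After op 1 paint(5,6,K):
WWWWWWW
WWWWWWW
WWWWWWW
WWWWWWW
WWWWWWW
WWWWWWK
After op 2 paint(1,3,R):
WWWWWWW
WWWRWWW
WWWWWWW
WWWWWWW
WWWWWWW
WWWWWWK
After op 3 paint(2,2,R):
WWWWWWW
WWWRWWW
WWRWWWW
WWWWWWW
WWWWWWW
WWWWWWK
After op 4 paint(2,6,G):
WWWWWWW
WWWRWWW
WWRWWWG
WWWWWWW
WWWWWWW
WWWWWWK
After op 5 fill(0,6,W) [0 cells changed]:
WWWWWWW
WWWRWWW
WWRWWWG
WWWWWWW
WWWWWWW
WWWWWWK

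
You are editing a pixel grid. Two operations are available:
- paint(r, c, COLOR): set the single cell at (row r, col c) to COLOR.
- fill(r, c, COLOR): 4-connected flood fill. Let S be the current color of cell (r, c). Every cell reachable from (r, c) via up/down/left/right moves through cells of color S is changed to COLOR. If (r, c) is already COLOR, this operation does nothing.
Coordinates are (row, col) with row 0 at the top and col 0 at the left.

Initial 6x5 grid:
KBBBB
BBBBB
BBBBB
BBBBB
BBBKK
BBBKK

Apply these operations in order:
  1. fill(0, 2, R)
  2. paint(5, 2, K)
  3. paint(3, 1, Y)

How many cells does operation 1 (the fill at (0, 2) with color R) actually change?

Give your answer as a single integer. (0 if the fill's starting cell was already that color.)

After op 1 fill(0,2,R) [25 cells changed]:
KRRRR
RRRRR
RRRRR
RRRRR
RRRKK
RRRKK

Answer: 25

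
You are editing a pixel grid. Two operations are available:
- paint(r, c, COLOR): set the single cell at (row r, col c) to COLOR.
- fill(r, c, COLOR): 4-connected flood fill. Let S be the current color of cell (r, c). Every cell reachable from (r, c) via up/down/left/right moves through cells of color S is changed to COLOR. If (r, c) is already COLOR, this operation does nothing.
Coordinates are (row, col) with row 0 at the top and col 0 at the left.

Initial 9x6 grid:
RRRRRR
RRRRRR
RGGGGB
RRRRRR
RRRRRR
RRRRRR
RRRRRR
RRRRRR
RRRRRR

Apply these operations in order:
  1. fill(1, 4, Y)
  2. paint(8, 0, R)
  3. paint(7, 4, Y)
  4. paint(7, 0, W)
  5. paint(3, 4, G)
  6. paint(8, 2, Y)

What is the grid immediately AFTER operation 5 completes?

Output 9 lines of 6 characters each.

Answer: YYYYYY
YYYYYY
YGGGGB
YYYYGY
YYYYYY
YYYYYY
YYYYYY
WYYYYY
RYYYYY

Derivation:
After op 1 fill(1,4,Y) [49 cells changed]:
YYYYYY
YYYYYY
YGGGGB
YYYYYY
YYYYYY
YYYYYY
YYYYYY
YYYYYY
YYYYYY
After op 2 paint(8,0,R):
YYYYYY
YYYYYY
YGGGGB
YYYYYY
YYYYYY
YYYYYY
YYYYYY
YYYYYY
RYYYYY
After op 3 paint(7,4,Y):
YYYYYY
YYYYYY
YGGGGB
YYYYYY
YYYYYY
YYYYYY
YYYYYY
YYYYYY
RYYYYY
After op 4 paint(7,0,W):
YYYYYY
YYYYYY
YGGGGB
YYYYYY
YYYYYY
YYYYYY
YYYYYY
WYYYYY
RYYYYY
After op 5 paint(3,4,G):
YYYYYY
YYYYYY
YGGGGB
YYYYGY
YYYYYY
YYYYYY
YYYYYY
WYYYYY
RYYYYY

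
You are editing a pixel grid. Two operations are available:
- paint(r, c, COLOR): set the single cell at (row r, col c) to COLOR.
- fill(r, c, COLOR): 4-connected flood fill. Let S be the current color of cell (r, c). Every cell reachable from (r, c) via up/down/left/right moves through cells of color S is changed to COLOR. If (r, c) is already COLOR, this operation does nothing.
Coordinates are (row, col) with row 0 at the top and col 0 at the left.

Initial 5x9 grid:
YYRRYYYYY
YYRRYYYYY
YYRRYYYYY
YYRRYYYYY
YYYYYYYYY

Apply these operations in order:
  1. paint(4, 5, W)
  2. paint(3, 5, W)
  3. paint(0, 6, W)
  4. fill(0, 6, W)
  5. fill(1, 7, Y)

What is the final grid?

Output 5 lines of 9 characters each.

Answer: YYRRYYWYY
YYRRYYYYY
YYRRYYYYY
YYRRYWYYY
YYYYYWYYY

Derivation:
After op 1 paint(4,5,W):
YYRRYYYYY
YYRRYYYYY
YYRRYYYYY
YYRRYYYYY
YYYYYWYYY
After op 2 paint(3,5,W):
YYRRYYYYY
YYRRYYYYY
YYRRYYYYY
YYRRYWYYY
YYYYYWYYY
After op 3 paint(0,6,W):
YYRRYYWYY
YYRRYYYYY
YYRRYYYYY
YYRRYWYYY
YYYYYWYYY
After op 4 fill(0,6,W) [0 cells changed]:
YYRRYYWYY
YYRRYYYYY
YYRRYYYYY
YYRRYWYYY
YYYYYWYYY
After op 5 fill(1,7,Y) [0 cells changed]:
YYRRYYWYY
YYRRYYYYY
YYRRYYYYY
YYRRYWYYY
YYYYYWYYY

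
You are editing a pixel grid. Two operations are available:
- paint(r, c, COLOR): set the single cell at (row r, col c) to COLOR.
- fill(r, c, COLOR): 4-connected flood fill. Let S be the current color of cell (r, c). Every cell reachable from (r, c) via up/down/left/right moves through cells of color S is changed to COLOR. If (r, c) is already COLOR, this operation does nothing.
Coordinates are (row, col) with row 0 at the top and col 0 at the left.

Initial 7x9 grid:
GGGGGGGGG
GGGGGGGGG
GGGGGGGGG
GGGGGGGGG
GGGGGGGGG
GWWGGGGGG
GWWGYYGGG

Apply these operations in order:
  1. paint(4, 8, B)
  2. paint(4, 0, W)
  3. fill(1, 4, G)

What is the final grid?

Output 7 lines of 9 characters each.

Answer: GGGGGGGGG
GGGGGGGGG
GGGGGGGGG
GGGGGGGGG
WGGGGGGGB
GWWGGGGGG
GWWGYYGGG

Derivation:
After op 1 paint(4,8,B):
GGGGGGGGG
GGGGGGGGG
GGGGGGGGG
GGGGGGGGG
GGGGGGGGB
GWWGGGGGG
GWWGYYGGG
After op 2 paint(4,0,W):
GGGGGGGGG
GGGGGGGGG
GGGGGGGGG
GGGGGGGGG
WGGGGGGGB
GWWGGGGGG
GWWGYYGGG
After op 3 fill(1,4,G) [0 cells changed]:
GGGGGGGGG
GGGGGGGGG
GGGGGGGGG
GGGGGGGGG
WGGGGGGGB
GWWGGGGGG
GWWGYYGGG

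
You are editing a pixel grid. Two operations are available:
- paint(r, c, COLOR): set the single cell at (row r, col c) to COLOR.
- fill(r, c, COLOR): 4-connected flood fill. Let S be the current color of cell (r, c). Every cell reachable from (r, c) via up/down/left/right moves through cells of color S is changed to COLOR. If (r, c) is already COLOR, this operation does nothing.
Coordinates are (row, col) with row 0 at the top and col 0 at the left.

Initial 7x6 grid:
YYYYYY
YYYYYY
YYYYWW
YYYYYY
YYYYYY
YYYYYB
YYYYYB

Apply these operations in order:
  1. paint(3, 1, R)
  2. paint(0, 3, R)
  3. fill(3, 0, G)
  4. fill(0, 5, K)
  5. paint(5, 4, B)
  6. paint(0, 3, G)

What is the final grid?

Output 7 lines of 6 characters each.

After op 1 paint(3,1,R):
YYYYYY
YYYYYY
YYYYWW
YRYYYY
YYYYYY
YYYYYB
YYYYYB
After op 2 paint(0,3,R):
YYYRYY
YYYYYY
YYYYWW
YRYYYY
YYYYYY
YYYYYB
YYYYYB
After op 3 fill(3,0,G) [36 cells changed]:
GGGRGG
GGGGGG
GGGGWW
GRGGGG
GGGGGG
GGGGGB
GGGGGB
After op 4 fill(0,5,K) [36 cells changed]:
KKKRKK
KKKKKK
KKKKWW
KRKKKK
KKKKKK
KKKKKB
KKKKKB
After op 5 paint(5,4,B):
KKKRKK
KKKKKK
KKKKWW
KRKKKK
KKKKKK
KKKKBB
KKKKKB
After op 6 paint(0,3,G):
KKKGKK
KKKKKK
KKKKWW
KRKKKK
KKKKKK
KKKKBB
KKKKKB

Answer: KKKGKK
KKKKKK
KKKKWW
KRKKKK
KKKKKK
KKKKBB
KKKKKB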